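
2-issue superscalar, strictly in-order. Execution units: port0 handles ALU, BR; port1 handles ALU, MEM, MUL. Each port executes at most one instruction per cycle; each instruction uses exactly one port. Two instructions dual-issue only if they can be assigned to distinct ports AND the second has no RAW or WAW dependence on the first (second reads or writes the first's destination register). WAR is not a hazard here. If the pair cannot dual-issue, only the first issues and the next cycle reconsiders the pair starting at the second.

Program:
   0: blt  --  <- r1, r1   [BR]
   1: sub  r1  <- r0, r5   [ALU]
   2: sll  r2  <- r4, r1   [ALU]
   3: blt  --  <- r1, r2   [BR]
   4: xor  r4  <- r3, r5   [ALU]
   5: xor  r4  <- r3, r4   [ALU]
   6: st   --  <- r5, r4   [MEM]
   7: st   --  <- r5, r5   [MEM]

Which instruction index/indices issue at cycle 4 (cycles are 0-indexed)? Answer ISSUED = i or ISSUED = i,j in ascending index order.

ISSUED = 6

[0] i0,i1  blt;sub  -- dual
[1] i2  sll  -- RAW r2
[2] i3,i4  blt;xor  -- dual
[3] i5  xor  -- RAW r4
[4] i6  st  -- no-port MEM/MEM
[5] i7  st  -- tail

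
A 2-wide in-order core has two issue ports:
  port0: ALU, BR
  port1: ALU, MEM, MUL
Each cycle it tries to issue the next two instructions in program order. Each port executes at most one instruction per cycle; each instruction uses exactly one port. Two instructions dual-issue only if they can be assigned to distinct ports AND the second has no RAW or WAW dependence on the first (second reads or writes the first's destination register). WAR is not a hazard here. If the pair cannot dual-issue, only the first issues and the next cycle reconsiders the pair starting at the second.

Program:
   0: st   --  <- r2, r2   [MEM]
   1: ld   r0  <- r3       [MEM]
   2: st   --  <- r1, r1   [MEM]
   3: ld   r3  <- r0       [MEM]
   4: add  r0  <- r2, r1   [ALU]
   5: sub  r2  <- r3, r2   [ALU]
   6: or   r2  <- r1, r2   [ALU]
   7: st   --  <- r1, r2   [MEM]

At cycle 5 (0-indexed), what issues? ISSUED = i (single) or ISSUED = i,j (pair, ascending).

c0: i0 st.MEM  no-port MEM/MEM
c1: i1 ld.MEM  no-port MEM/MEM
c2: i2 st.MEM  no-port MEM/MEM
c3: i3+i4 ld.MEM;add.ALU  2-wide
c4: i5 sub.ALU  RAW+WAW r2
c5: i6 or.ALU  RAW r2
c6: i7 st.MEM  tail

ISSUED = 6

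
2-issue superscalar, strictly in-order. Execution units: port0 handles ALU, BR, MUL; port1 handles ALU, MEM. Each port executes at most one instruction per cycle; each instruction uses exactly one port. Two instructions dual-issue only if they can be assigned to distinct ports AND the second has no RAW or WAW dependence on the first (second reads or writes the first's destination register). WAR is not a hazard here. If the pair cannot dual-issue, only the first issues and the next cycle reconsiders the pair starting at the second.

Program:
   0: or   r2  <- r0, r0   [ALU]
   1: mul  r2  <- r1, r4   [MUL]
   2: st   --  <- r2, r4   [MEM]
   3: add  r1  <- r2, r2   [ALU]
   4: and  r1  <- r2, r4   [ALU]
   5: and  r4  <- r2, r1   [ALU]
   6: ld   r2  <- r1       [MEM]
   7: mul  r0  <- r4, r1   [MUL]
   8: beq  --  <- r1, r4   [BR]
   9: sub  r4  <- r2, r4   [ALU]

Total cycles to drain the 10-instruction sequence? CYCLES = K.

CYCLES = 7

#0 head=0: or i0 WAW r2
#1 head=1: mul i1 RAW r2
#2 head=2: st/add i2/i3 2-wide
#3 head=4: and i4 RAW r1
#4 head=5: and/ld i5/i6 2-wide
#5 head=7: mul i7 no-port MUL/BR
#6 head=8: beq/sub i8/i9 2-wide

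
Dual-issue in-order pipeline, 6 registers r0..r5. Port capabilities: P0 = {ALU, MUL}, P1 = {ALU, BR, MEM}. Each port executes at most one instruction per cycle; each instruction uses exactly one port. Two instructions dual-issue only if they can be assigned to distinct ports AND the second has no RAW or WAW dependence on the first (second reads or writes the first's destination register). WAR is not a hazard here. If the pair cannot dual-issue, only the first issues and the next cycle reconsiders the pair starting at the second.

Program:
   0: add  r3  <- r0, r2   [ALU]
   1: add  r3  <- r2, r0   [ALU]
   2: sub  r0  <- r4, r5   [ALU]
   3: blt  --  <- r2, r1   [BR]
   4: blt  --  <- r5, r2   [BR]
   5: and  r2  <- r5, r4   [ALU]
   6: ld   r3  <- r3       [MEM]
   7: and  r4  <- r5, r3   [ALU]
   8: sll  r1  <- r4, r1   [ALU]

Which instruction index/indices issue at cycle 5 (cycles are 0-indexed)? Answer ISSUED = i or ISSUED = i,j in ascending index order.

ISSUED = 7

t=0 i0:add ; WAW r3
t=1 i1+i2:add sub ; pair
t=2 i3:blt ; no-port BR/BR
t=3 i4+i5:blt and ; pair
t=4 i6:ld ; RAW r3
t=5 i7:and ; RAW r4
t=6 i8:sll ; tail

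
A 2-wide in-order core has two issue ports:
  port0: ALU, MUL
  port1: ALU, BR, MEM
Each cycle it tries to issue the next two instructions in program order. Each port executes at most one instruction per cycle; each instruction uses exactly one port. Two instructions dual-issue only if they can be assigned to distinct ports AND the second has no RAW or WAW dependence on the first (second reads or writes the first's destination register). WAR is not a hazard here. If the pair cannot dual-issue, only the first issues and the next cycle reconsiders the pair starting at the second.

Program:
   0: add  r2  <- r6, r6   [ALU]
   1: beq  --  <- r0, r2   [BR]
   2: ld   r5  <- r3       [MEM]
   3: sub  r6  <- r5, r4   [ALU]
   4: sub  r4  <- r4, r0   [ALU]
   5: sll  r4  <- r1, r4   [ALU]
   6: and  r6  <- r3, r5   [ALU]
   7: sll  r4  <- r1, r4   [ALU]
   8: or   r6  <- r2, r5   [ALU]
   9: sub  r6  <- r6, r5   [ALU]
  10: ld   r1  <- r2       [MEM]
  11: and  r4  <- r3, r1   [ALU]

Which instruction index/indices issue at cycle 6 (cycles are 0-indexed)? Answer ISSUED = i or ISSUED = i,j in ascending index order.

ISSUED = 9,10

t=0 i0:add.ALU ; RAW r2
t=1 i1:beq.BR ; no-port BR/MEM
t=2 i2:ld.MEM ; RAW r5
t=3 i3&i4:sub.ALU sub.ALU ; dual
t=4 i5&i6:sll.ALU and.ALU ; dual
t=5 i7&i8:sll.ALU or.ALU ; dual
t=6 i9&i10:sub.ALU ld.MEM ; dual
t=7 i11:and.ALU ; tail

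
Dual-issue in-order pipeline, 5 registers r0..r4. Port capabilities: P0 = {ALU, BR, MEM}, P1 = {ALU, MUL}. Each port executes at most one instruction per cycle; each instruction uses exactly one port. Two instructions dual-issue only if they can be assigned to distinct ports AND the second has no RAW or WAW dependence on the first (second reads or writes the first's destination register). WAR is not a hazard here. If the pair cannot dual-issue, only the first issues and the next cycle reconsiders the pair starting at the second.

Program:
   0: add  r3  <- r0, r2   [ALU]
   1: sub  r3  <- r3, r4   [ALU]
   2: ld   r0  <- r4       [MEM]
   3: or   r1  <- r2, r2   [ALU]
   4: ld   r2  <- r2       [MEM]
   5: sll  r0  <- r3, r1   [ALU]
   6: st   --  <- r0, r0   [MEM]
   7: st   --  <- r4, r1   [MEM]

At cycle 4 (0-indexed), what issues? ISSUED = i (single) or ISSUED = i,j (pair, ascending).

0. add @i0  | RAW+WAW r3
1. sub ld @i1&i2  | 2-wide
2. or ld @i3&i4  | 2-wide
3. sll @i5  | RAW r0
4. st @i6  | no-port MEM/MEM
5. st @i7  | tail

ISSUED = 6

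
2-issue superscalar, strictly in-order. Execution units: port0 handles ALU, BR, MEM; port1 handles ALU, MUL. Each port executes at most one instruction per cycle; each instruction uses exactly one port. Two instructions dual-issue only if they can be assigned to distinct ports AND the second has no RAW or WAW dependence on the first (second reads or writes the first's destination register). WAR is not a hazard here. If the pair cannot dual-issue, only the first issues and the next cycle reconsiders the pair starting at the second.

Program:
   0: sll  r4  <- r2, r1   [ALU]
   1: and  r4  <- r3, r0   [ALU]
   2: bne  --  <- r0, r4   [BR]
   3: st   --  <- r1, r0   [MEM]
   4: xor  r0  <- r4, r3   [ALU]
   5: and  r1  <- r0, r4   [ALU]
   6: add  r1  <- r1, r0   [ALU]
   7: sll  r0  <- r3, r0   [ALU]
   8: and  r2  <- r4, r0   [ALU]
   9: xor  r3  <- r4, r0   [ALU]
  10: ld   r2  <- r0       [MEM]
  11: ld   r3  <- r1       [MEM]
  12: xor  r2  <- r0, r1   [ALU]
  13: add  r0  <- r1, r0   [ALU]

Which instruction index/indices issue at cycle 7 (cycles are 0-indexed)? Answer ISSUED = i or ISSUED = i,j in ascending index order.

ISSUED = 10

0. sll.ALU @i0  | WAW r4
1. and.ALU @i1  | RAW r4
2. bne.BR @i2  | no-port BR/MEM
3. st.MEM/xor.ALU @i3,i4  | pair
4. and.ALU @i5  | RAW+WAW r1
5. add.ALU/sll.ALU @i6,i7  | pair
6. and.ALU/xor.ALU @i8,i9  | pair
7. ld.MEM @i10  | no-port MEM/MEM
8. ld.MEM/xor.ALU @i11,i12  | pair
9. add.ALU @i13  | tail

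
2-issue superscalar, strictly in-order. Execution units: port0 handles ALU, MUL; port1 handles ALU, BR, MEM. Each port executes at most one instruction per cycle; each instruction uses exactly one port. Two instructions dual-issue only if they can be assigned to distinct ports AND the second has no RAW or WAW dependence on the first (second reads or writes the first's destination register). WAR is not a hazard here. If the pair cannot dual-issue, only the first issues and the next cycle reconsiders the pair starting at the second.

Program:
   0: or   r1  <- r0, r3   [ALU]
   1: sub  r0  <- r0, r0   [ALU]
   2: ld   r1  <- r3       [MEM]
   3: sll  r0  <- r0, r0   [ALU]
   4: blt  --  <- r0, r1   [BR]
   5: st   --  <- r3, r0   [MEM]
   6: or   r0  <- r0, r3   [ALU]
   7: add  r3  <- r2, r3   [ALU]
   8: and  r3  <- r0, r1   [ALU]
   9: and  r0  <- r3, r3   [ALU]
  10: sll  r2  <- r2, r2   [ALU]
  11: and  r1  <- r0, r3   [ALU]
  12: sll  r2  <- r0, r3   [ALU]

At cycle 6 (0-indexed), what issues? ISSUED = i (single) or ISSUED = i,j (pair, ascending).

ISSUED = 9,10

c0: i0,i1 or+sub  2-wide
c1: i2,i3 ld+sll  2-wide
c2: i4 blt  no-port BR/MEM
c3: i5,i6 st+or  2-wide
c4: i7 add  WAW r3
c5: i8 and  RAW r3
c6: i9,i10 and+sll  2-wide
c7: i11,i12 and+sll  2-wide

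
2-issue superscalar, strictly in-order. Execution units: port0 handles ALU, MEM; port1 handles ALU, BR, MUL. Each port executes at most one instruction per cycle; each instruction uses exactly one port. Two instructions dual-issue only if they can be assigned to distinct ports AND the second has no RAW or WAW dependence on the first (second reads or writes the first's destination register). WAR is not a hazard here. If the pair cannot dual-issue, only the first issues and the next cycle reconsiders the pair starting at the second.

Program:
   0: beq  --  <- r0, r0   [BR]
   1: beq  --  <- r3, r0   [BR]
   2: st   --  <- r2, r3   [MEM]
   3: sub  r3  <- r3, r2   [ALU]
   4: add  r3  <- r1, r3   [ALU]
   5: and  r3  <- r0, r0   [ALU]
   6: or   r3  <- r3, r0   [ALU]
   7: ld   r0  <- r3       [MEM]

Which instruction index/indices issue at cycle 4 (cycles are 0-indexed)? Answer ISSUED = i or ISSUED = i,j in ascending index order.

ISSUED = 5

  cy0 -> i0 (beq) no-port BR/BR
  cy1 -> i1/i2 (beq st) 2-wide
  cy2 -> i3 (sub) RAW+WAW r3
  cy3 -> i4 (add) WAW r3
  cy4 -> i5 (and) RAW+WAW r3
  cy5 -> i6 (or) RAW r3
  cy6 -> i7 (ld) tail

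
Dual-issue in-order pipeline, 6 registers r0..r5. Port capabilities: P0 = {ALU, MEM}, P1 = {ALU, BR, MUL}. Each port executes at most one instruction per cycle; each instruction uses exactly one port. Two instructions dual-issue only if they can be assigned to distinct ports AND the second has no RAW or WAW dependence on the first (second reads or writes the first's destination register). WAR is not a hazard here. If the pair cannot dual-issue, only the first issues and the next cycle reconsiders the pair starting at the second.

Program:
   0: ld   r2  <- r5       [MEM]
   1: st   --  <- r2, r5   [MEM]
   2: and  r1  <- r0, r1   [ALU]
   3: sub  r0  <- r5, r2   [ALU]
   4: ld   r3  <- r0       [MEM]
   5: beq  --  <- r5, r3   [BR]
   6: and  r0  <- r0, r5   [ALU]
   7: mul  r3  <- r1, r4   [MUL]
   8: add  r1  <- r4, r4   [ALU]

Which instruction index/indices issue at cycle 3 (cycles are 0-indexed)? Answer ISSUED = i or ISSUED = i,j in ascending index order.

#0 head=0: ld i0 no-port MEM/MEM
#1 head=1: st+and i1+i2 pair
#2 head=3: sub i3 RAW r0
#3 head=4: ld i4 RAW r3
#4 head=5: beq+and i5+i6 pair
#5 head=7: mul+add i7+i8 pair

ISSUED = 4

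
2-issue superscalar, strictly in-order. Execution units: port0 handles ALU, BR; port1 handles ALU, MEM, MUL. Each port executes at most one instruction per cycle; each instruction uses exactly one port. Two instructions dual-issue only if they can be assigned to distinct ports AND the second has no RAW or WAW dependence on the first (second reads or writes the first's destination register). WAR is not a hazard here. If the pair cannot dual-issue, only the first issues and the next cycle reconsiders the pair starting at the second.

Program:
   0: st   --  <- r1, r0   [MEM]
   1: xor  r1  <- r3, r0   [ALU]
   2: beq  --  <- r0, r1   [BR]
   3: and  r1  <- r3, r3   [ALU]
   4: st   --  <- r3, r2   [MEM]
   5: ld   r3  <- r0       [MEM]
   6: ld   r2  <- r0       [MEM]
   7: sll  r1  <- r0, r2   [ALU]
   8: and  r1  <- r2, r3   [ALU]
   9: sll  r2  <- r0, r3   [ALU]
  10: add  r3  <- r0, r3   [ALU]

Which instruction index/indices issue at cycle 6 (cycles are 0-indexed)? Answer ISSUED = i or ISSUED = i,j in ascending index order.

ISSUED = 8,9

[0] i0/i1  st.MEM+xor.ALU  -- dual
[1] i2/i3  beq.BR+and.ALU  -- dual
[2] i4  st.MEM  -- no-port MEM/MEM
[3] i5  ld.MEM  -- no-port MEM/MEM
[4] i6  ld.MEM  -- RAW r2
[5] i7  sll.ALU  -- WAW r1
[6] i8/i9  and.ALU+sll.ALU  -- dual
[7] i10  add.ALU  -- tail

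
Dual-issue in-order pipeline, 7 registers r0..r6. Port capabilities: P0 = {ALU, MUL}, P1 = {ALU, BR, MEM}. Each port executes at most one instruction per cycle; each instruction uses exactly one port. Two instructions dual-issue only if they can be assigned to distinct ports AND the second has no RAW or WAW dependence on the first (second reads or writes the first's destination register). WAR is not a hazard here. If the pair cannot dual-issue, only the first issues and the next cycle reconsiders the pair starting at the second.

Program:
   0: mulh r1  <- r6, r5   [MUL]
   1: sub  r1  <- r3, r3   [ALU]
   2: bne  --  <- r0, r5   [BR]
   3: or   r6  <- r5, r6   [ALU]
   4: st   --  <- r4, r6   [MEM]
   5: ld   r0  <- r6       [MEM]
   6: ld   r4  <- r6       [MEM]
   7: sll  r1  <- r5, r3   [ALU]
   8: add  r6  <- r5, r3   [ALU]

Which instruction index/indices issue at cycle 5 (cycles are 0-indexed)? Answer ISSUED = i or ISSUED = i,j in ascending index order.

ISSUED = 6,7

t=0 i0:mulh ; WAW r1
t=1 i1/i2:sub+bne ; pair
t=2 i3:or ; RAW r6
t=3 i4:st ; no-port MEM/MEM
t=4 i5:ld ; no-port MEM/MEM
t=5 i6/i7:ld+sll ; pair
t=6 i8:add ; tail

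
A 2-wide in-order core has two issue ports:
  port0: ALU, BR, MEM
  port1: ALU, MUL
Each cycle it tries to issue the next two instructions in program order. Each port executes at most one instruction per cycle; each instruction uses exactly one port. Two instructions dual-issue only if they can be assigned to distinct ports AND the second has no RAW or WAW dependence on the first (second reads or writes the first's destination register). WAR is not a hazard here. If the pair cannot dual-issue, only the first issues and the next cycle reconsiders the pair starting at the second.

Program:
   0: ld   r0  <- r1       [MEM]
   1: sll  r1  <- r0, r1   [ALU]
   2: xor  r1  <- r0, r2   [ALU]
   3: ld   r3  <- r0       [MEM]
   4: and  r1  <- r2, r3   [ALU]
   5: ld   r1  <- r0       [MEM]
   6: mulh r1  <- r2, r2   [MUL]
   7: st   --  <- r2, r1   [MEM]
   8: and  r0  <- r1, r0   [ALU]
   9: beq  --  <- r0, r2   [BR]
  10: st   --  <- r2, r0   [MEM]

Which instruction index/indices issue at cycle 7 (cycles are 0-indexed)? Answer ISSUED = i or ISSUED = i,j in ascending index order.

c0: i0 ld  RAW r0
c1: i1 sll  WAW r1
c2: i2,i3 xor/ld  dual
c3: i4 and  WAW r1
c4: i5 ld  WAW r1
c5: i6 mulh  RAW r1
c6: i7,i8 st/and  dual
c7: i9 beq  no-port BR/MEM
c8: i10 st  tail

ISSUED = 9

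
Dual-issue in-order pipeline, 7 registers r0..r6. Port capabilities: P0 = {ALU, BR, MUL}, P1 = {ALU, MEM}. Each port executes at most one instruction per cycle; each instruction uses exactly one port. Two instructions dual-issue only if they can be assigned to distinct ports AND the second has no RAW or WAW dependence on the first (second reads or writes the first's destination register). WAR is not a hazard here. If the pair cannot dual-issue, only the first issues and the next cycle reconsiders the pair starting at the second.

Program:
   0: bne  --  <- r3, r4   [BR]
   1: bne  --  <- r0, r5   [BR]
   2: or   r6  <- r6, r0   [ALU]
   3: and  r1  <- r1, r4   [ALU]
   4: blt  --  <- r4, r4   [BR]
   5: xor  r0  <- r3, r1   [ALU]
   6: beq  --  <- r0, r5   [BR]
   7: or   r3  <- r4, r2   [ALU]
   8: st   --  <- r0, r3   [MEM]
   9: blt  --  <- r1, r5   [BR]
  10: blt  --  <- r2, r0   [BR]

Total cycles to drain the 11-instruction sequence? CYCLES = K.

CYCLES = 7

[0] i0  bne.BR  -- no-port BR/BR
[1] i1,i2  bne.BR+or.ALU  -- pair
[2] i3,i4  and.ALU+blt.BR  -- pair
[3] i5  xor.ALU  -- RAW r0
[4] i6,i7  beq.BR+or.ALU  -- pair
[5] i8,i9  st.MEM+blt.BR  -- pair
[6] i10  blt.BR  -- tail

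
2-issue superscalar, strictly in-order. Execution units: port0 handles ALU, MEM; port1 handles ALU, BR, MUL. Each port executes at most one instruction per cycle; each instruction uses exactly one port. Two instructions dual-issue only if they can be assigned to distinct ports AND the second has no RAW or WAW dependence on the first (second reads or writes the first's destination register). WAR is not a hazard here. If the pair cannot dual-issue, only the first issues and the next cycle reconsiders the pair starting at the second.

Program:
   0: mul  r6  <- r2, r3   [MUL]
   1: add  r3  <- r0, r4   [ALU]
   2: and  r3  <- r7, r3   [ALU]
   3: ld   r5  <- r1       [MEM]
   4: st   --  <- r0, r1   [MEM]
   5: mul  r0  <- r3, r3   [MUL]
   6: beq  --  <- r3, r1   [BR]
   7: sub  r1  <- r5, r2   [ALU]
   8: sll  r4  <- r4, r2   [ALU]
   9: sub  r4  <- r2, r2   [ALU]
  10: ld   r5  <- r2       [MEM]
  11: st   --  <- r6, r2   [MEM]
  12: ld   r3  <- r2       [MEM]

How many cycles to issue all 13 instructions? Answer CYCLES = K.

0. mul add @i0/i1  | 2-wide
1. and ld @i2/i3  | 2-wide
2. st mul @i4/i5  | 2-wide
3. beq sub @i6/i7  | 2-wide
4. sll @i8  | WAW r4
5. sub ld @i9/i10  | 2-wide
6. st @i11  | no-port MEM/MEM
7. ld @i12  | tail

CYCLES = 8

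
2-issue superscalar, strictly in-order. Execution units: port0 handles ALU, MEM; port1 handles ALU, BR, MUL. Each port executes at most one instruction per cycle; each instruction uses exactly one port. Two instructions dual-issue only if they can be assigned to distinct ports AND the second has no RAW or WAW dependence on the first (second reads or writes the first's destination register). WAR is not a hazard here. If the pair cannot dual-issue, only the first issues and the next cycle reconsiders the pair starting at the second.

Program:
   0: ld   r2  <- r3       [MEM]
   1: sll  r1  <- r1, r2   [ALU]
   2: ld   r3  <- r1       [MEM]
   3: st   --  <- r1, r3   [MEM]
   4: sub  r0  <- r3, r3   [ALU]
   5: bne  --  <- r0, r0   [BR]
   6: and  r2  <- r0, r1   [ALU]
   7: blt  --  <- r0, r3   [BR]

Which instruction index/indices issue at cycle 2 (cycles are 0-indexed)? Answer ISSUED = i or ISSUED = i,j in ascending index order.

ISSUED = 2

c0: i0 ld.MEM  RAW r2
c1: i1 sll.ALU  RAW r1
c2: i2 ld.MEM  no-port MEM/MEM
c3: i3/i4 st.MEM;sub.ALU  pair
c4: i5/i6 bne.BR;and.ALU  pair
c5: i7 blt.BR  tail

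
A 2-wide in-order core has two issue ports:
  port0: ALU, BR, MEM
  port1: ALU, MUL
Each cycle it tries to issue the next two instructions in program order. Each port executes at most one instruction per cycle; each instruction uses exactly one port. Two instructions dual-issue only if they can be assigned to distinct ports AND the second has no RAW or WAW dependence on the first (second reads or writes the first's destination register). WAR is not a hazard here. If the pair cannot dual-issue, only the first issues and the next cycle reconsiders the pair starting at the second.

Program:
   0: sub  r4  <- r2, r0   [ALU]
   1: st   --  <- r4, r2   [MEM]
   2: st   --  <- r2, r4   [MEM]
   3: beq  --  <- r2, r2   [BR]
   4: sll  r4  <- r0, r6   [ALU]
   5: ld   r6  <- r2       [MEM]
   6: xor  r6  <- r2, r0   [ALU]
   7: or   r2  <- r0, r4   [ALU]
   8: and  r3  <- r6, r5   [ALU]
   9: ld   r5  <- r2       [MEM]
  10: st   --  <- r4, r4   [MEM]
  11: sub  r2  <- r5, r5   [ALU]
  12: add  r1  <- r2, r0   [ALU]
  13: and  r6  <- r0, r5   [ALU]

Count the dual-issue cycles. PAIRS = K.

  cy0 -> i0 (sub.ALU) RAW r4
  cy1 -> i1 (st.MEM) no-port MEM/MEM
  cy2 -> i2 (st.MEM) no-port MEM/BR
  cy3 -> i3+i4 (beq.BR sll.ALU) 2-wide
  cy4 -> i5 (ld.MEM) WAW r6
  cy5 -> i6+i7 (xor.ALU or.ALU) 2-wide
  cy6 -> i8+i9 (and.ALU ld.MEM) 2-wide
  cy7 -> i10+i11 (st.MEM sub.ALU) 2-wide
  cy8 -> i12+i13 (add.ALU and.ALU) 2-wide

PAIRS = 5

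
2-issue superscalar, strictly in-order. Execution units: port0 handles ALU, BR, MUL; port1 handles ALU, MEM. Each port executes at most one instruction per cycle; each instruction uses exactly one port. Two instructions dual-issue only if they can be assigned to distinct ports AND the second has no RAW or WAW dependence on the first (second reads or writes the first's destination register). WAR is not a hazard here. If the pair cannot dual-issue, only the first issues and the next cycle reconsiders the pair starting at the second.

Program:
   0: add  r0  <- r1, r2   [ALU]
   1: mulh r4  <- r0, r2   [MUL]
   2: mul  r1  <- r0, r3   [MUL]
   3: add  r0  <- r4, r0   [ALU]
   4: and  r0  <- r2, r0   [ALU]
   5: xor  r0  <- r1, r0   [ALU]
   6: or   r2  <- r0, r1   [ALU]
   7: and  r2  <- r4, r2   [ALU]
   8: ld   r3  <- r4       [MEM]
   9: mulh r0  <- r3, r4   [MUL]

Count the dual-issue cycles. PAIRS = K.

PAIRS = 2

c0: i0 add.ALU  RAW r0
c1: i1 mulh.MUL  no-port MUL/MUL
c2: i2/i3 mul.MUL+add.ALU  dual
c3: i4 and.ALU  RAW+WAW r0
c4: i5 xor.ALU  RAW r0
c5: i6 or.ALU  RAW+WAW r2
c6: i7/i8 and.ALU+ld.MEM  dual
c7: i9 mulh.MUL  tail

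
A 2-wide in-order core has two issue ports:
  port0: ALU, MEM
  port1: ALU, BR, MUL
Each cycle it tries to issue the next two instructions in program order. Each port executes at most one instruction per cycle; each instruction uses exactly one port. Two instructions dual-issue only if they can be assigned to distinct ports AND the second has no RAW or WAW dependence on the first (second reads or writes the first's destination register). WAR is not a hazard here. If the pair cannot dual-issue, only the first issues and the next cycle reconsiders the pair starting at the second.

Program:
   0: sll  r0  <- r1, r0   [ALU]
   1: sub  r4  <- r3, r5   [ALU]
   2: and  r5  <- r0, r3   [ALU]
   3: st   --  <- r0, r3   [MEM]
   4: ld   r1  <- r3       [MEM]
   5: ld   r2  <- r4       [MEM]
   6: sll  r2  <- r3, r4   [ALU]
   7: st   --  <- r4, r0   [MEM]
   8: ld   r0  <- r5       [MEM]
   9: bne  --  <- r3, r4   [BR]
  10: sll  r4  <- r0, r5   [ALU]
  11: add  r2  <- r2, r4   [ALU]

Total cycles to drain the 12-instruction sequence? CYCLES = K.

CYCLES = 8

0. sll+sub @i0&i1  | 2-wide
1. and+st @i2&i3  | 2-wide
2. ld @i4  | no-port MEM/MEM
3. ld @i5  | WAW r2
4. sll+st @i6&i7  | 2-wide
5. ld+bne @i8&i9  | 2-wide
6. sll @i10  | RAW r4
7. add @i11  | tail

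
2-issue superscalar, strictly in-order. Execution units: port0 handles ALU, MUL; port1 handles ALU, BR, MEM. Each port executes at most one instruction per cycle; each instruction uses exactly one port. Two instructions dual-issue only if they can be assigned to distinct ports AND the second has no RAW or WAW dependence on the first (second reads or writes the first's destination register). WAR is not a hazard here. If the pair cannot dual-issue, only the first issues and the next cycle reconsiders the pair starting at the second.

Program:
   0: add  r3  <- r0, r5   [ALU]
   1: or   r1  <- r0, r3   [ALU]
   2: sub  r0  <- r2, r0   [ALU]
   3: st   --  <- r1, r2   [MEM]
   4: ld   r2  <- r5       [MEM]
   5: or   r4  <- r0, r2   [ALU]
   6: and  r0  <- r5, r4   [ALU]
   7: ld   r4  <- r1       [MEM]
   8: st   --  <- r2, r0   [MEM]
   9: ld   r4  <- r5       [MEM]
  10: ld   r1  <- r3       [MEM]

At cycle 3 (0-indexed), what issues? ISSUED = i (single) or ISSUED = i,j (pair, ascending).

t=0 i0:add ; RAW r3
t=1 i1/i2:or/sub ; dual
t=2 i3:st ; no-port MEM/MEM
t=3 i4:ld ; RAW r2
t=4 i5:or ; RAW r4
t=5 i6/i7:and/ld ; dual
t=6 i8:st ; no-port MEM/MEM
t=7 i9:ld ; no-port MEM/MEM
t=8 i10:ld ; tail

ISSUED = 4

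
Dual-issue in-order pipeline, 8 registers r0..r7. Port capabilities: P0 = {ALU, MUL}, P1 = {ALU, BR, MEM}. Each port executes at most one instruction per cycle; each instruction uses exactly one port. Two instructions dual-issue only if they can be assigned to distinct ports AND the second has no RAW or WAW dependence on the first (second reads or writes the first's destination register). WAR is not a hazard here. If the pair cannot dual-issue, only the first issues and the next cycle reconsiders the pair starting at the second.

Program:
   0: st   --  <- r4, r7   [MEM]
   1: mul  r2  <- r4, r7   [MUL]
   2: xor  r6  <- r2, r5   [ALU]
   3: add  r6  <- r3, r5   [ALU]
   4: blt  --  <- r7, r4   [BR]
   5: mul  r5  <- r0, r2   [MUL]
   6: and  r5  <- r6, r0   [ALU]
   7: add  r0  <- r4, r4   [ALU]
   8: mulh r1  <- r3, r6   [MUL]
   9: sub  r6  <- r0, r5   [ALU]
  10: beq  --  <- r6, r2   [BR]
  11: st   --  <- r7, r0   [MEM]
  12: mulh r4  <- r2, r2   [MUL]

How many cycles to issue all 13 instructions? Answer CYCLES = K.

c0: i0,i1 st/mul  dual
c1: i2 xor  WAW r6
c2: i3,i4 add/blt  dual
c3: i5 mul  WAW r5
c4: i6,i7 and/add  dual
c5: i8,i9 mulh/sub  dual
c6: i10 beq  no-port BR/MEM
c7: i11,i12 st/mulh  dual

CYCLES = 8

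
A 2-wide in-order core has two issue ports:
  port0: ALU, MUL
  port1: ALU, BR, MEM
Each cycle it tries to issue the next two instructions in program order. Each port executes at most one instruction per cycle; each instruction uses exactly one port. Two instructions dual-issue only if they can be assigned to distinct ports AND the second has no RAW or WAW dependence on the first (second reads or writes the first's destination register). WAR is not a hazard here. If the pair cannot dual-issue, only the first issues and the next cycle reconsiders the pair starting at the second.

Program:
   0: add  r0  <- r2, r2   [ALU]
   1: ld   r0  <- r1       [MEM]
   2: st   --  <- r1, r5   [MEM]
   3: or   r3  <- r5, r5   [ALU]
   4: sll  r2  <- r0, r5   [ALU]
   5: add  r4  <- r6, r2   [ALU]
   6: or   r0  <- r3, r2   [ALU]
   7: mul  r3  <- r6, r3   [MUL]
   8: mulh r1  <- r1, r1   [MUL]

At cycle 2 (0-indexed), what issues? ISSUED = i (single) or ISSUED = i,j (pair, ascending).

ISSUED = 2,3

c0: i0 add  WAW r0
c1: i1 ld  no-port MEM/MEM
c2: i2+i3 st+or  dual
c3: i4 sll  RAW r2
c4: i5+i6 add+or  dual
c5: i7 mul  no-port MUL/MUL
c6: i8 mulh  tail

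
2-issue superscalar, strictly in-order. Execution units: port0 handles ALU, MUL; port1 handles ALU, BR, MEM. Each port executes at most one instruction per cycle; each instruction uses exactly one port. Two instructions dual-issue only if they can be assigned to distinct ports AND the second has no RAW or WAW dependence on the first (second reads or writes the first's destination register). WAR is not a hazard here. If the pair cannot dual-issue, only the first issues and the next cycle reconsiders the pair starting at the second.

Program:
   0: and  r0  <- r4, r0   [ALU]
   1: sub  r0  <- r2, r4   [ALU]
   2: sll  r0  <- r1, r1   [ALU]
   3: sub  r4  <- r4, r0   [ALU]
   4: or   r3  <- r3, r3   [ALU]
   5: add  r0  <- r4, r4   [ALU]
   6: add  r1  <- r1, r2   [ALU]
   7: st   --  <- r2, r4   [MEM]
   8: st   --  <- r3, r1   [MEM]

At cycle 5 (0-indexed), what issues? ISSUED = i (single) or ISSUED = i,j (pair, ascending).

  cy0 -> i0 (and) WAW r0
  cy1 -> i1 (sub) WAW r0
  cy2 -> i2 (sll) RAW r0
  cy3 -> i3/i4 (sub/or) dual
  cy4 -> i5/i6 (add/add) dual
  cy5 -> i7 (st) no-port MEM/MEM
  cy6 -> i8 (st) tail

ISSUED = 7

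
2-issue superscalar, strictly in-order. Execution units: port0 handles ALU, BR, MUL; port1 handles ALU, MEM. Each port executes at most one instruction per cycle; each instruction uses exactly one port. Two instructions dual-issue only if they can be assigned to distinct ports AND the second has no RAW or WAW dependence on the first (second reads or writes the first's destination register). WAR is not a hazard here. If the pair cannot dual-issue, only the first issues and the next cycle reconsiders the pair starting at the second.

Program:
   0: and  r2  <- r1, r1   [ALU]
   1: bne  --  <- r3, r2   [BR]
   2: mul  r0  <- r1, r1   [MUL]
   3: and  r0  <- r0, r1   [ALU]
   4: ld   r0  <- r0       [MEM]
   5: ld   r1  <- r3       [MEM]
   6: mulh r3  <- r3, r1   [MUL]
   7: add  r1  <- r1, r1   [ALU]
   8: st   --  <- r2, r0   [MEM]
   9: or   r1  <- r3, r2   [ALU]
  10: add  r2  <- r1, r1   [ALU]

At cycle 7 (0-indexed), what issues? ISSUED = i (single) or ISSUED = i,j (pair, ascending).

c0: i0 and  RAW r2
c1: i1 bne  no-port BR/MUL
c2: i2 mul  RAW+WAW r0
c3: i3 and  RAW+WAW r0
c4: i4 ld  no-port MEM/MEM
c5: i5 ld  RAW r1
c6: i6&i7 mulh+add  2-wide
c7: i8&i9 st+or  2-wide
c8: i10 add  tail

ISSUED = 8,9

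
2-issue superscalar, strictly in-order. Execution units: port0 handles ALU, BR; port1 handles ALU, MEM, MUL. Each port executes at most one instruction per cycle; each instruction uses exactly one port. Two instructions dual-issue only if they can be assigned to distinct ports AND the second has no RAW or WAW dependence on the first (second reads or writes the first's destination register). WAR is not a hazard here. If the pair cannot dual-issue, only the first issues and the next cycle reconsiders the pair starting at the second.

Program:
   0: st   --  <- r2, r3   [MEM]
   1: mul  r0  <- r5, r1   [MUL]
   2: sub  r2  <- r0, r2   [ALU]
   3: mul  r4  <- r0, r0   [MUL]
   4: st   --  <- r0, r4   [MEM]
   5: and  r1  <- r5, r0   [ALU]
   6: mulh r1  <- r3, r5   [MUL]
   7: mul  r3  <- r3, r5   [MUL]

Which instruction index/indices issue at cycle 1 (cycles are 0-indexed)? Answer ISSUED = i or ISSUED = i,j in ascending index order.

ISSUED = 1

[0] i0  st.MEM  -- no-port MEM/MUL
[1] i1  mul.MUL  -- RAW r0
[2] i2/i3  sub.ALU/mul.MUL  -- 2-wide
[3] i4/i5  st.MEM/and.ALU  -- 2-wide
[4] i6  mulh.MUL  -- no-port MUL/MUL
[5] i7  mul.MUL  -- tail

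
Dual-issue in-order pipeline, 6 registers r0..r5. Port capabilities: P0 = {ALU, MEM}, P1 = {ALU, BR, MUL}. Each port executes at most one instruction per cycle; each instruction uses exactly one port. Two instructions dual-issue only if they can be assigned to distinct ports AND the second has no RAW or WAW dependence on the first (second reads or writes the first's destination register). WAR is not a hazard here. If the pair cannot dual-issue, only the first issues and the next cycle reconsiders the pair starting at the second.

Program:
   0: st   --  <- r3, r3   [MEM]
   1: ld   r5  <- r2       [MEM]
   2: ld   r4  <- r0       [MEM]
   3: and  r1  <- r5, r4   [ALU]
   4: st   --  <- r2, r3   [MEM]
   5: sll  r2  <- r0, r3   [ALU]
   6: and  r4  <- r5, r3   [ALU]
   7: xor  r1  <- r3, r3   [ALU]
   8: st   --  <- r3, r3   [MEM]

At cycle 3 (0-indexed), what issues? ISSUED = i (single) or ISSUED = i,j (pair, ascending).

ISSUED = 3,4

[0] i0  st.MEM  -- no-port MEM/MEM
[1] i1  ld.MEM  -- no-port MEM/MEM
[2] i2  ld.MEM  -- RAW r4
[3] i3+i4  and.ALU st.MEM  -- 2-wide
[4] i5+i6  sll.ALU and.ALU  -- 2-wide
[5] i7+i8  xor.ALU st.MEM  -- 2-wide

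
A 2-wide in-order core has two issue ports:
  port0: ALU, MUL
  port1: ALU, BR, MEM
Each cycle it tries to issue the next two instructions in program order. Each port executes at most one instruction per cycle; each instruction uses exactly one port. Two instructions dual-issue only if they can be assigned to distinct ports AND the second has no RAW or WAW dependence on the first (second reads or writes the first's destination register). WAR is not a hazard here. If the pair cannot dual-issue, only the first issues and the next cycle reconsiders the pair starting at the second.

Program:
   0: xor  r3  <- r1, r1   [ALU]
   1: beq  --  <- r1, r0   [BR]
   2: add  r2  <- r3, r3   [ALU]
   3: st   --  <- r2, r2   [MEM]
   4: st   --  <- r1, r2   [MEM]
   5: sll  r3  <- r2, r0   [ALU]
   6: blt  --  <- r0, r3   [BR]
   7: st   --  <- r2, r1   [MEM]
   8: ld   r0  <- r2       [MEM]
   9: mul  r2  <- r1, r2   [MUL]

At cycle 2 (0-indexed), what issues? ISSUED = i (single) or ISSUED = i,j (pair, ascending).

  cy0 -> i0,i1 (xor beq) 2-wide
  cy1 -> i2 (add) RAW r2
  cy2 -> i3 (st) no-port MEM/MEM
  cy3 -> i4,i5 (st sll) 2-wide
  cy4 -> i6 (blt) no-port BR/MEM
  cy5 -> i7 (st) no-port MEM/MEM
  cy6 -> i8,i9 (ld mul) 2-wide

ISSUED = 3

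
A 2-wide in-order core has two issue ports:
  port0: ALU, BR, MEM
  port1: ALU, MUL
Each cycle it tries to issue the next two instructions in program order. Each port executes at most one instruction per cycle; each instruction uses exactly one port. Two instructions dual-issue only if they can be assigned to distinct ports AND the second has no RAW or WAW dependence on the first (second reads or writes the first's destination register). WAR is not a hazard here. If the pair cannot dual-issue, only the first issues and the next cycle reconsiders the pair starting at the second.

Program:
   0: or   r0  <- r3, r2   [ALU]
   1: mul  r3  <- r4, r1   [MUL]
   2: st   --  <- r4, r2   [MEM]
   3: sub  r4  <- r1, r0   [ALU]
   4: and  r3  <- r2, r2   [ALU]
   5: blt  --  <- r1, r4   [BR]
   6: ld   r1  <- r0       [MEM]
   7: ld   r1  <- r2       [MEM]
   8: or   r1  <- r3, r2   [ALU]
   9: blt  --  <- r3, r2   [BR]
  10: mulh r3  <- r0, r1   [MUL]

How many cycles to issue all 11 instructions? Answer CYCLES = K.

c0: i0,i1 or.ALU+mul.MUL  pair
c1: i2,i3 st.MEM+sub.ALU  pair
c2: i4,i5 and.ALU+blt.BR  pair
c3: i6 ld.MEM  no-port MEM/MEM
c4: i7 ld.MEM  WAW r1
c5: i8,i9 or.ALU+blt.BR  pair
c6: i10 mulh.MUL  tail

CYCLES = 7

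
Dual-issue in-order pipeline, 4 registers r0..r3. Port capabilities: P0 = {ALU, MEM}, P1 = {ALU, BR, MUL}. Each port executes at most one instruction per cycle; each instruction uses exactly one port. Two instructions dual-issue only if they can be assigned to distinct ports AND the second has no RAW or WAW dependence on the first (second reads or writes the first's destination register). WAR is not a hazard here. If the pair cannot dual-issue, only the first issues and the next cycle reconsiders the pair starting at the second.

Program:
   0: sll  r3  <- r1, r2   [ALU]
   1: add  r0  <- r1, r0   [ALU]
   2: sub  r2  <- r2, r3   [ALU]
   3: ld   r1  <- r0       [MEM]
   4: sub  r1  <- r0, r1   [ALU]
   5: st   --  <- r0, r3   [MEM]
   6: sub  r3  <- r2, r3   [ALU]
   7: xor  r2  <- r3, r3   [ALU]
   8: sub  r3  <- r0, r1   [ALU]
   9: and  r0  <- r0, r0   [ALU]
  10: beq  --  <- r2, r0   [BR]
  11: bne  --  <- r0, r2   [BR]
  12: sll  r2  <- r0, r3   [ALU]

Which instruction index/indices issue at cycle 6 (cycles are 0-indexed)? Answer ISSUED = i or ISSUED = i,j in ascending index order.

t=0 i0/i1:sll;add ; 2-wide
t=1 i2/i3:sub;ld ; 2-wide
t=2 i4/i5:sub;st ; 2-wide
t=3 i6:sub ; RAW r3
t=4 i7/i8:xor;sub ; 2-wide
t=5 i9:and ; RAW r0
t=6 i10:beq ; no-port BR/BR
t=7 i11/i12:bne;sll ; 2-wide

ISSUED = 10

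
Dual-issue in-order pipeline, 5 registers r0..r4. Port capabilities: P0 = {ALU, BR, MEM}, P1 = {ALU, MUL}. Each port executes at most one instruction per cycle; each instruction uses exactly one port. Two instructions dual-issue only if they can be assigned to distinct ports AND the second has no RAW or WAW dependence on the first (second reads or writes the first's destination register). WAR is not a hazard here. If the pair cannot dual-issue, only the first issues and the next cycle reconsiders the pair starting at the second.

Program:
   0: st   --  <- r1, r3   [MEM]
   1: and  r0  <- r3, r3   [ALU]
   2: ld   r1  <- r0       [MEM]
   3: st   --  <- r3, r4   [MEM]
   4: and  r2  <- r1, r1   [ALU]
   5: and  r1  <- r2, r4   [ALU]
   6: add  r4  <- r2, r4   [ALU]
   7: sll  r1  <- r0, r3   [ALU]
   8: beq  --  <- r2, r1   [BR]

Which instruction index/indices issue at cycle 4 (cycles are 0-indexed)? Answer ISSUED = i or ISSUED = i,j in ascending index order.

ISSUED = 7

#0 head=0: st.MEM and.ALU i0/i1 dual
#1 head=2: ld.MEM i2 no-port MEM/MEM
#2 head=3: st.MEM and.ALU i3/i4 dual
#3 head=5: and.ALU add.ALU i5/i6 dual
#4 head=7: sll.ALU i7 RAW r1
#5 head=8: beq.BR i8 tail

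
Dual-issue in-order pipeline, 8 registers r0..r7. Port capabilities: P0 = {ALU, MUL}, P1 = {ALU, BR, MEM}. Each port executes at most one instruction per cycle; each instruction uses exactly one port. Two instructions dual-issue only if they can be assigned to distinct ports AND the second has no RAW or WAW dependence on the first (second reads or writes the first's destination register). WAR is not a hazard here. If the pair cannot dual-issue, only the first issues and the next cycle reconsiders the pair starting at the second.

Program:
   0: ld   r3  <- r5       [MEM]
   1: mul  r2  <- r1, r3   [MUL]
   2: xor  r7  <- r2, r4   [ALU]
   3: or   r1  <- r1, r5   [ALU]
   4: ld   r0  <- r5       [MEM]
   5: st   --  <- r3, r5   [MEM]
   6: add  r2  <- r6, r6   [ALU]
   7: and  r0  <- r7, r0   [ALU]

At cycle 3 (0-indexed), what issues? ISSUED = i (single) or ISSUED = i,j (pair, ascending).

#0 head=0: ld i0 RAW r3
#1 head=1: mul i1 RAW r2
#2 head=2: xor+or i2/i3 dual
#3 head=4: ld i4 no-port MEM/MEM
#4 head=5: st+add i5/i6 dual
#5 head=7: and i7 tail

ISSUED = 4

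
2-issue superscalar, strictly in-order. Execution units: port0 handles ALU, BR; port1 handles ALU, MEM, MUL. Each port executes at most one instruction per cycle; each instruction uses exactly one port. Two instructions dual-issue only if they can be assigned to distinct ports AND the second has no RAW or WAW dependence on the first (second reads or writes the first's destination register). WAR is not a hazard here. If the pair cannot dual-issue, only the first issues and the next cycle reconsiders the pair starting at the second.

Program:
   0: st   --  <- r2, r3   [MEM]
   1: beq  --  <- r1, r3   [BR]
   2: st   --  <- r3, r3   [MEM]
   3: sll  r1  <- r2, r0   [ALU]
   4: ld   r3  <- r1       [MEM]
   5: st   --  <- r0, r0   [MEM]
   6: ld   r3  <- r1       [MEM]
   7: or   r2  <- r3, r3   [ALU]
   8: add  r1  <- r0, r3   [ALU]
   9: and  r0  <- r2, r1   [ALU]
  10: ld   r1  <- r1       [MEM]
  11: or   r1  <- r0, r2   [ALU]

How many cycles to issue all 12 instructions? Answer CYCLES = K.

CYCLES = 8

t=0 i0+i1:st;beq ; pair
t=1 i2+i3:st;sll ; pair
t=2 i4:ld ; no-port MEM/MEM
t=3 i5:st ; no-port MEM/MEM
t=4 i6:ld ; RAW r3
t=5 i7+i8:or;add ; pair
t=6 i9+i10:and;ld ; pair
t=7 i11:or ; tail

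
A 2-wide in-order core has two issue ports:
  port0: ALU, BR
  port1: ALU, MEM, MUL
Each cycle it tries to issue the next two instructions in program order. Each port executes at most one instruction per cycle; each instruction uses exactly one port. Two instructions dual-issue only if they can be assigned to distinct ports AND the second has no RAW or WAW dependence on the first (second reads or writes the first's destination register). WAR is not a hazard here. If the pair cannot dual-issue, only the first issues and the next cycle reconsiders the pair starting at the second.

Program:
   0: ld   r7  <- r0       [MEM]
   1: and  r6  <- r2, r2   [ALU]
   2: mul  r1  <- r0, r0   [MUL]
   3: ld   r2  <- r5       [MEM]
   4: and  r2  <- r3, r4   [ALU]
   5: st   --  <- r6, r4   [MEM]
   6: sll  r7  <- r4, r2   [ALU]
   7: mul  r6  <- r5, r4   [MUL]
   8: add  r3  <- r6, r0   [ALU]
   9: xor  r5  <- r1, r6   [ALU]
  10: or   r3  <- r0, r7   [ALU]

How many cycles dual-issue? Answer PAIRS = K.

0. ld+and @i0,i1  | pair
1. mul @i2  | no-port MUL/MEM
2. ld @i3  | WAW r2
3. and+st @i4,i5  | pair
4. sll+mul @i6,i7  | pair
5. add+xor @i8,i9  | pair
6. or @i10  | tail

PAIRS = 4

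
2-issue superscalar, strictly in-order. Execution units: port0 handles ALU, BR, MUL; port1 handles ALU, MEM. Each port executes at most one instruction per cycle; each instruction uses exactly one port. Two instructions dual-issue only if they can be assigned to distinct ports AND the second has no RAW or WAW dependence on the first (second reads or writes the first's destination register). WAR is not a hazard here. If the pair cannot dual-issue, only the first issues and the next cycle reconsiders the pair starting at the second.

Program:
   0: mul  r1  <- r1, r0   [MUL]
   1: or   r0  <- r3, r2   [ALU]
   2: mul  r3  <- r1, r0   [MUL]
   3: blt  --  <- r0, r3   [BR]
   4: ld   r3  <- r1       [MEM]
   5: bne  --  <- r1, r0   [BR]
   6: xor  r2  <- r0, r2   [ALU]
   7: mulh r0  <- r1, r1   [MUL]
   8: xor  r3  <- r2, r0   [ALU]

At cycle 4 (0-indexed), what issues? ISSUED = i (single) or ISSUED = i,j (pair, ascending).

ISSUED = 7

[0] i0+i1  mul+or  -- dual
[1] i2  mul  -- no-port MUL/BR
[2] i3+i4  blt+ld  -- dual
[3] i5+i6  bne+xor  -- dual
[4] i7  mulh  -- RAW r0
[5] i8  xor  -- tail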